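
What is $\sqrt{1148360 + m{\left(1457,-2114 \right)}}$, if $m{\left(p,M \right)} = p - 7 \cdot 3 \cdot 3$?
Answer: $\sqrt{1149754} \approx 1072.3$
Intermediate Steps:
$m{\left(p,M \right)} = -63 + p$ ($m{\left(p,M \right)} = p - 63 = -63 + p$)
$\sqrt{1148360 + m{\left(1457,-2114 \right)}} = \sqrt{1148360 + \left(-63 + 1457\right)} = \sqrt{1148360 + 1394} = \sqrt{1149754}$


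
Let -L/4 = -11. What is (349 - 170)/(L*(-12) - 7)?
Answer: -179/535 ≈ -0.33458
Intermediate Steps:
L = 44 (L = -4*(-11) = 44)
(349 - 170)/(L*(-12) - 7) = (349 - 170)/(44*(-12) - 7) = 179/(-528 - 7) = 179/(-535) = 179*(-1/535) = -179/535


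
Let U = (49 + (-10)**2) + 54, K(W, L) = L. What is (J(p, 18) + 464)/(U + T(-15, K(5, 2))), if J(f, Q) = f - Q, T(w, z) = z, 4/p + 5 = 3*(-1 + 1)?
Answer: 2226/1025 ≈ 2.1717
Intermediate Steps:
p = -4/5 (p = 4/(-5 + 3*(-1 + 1)) = 4/(-5 + 3*0) = 4/(-5 + 0) = 4/(-5) = 4*(-1/5) = -4/5 ≈ -0.80000)
U = 203 (U = (49 + 100) + 54 = 149 + 54 = 203)
(J(p, 18) + 464)/(U + T(-15, K(5, 2))) = ((-4/5 - 1*18) + 464)/(203 + 2) = ((-4/5 - 18) + 464)/205 = (-94/5 + 464)*(1/205) = (2226/5)*(1/205) = 2226/1025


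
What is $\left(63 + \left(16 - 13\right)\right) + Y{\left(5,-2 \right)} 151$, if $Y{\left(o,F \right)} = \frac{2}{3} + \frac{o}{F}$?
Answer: $- \frac{1265}{6} \approx -210.83$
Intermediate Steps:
$Y{\left(o,F \right)} = \frac{2}{3} + \frac{o}{F}$ ($Y{\left(o,F \right)} = 2 \cdot \frac{1}{3} + \frac{o}{F} = \frac{2}{3} + \frac{o}{F}$)
$\left(63 + \left(16 - 13\right)\right) + Y{\left(5,-2 \right)} 151 = \left(63 + \left(16 - 13\right)\right) + \left(\frac{2}{3} + \frac{5}{-2}\right) 151 = \left(63 + 3\right) + \left(\frac{2}{3} + 5 \left(- \frac{1}{2}\right)\right) 151 = 66 + \left(\frac{2}{3} - \frac{5}{2}\right) 151 = 66 - \frac{1661}{6} = - \frac{1265}{6}$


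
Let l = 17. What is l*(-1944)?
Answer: -33048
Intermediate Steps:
l*(-1944) = 17*(-1944) = -33048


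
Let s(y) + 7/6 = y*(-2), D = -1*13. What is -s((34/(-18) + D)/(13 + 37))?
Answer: 257/450 ≈ 0.57111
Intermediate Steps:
D = -13
s(y) = -7/6 - 2*y (s(y) = -7/6 + y*(-2) = -7/6 - 2*y)
-s((34/(-18) + D)/(13 + 37)) = -(-7/6 - 2*(34/(-18) - 13)/(13 + 37)) = -(-7/6 - 2*(34*(-1/18) - 13)/50) = -(-7/6 - 2*(-17/9 - 13)/50) = -(-7/6 - (-268)/(9*50)) = -(-7/6 - 2*(-67/225)) = -(-7/6 + 134/225) = -1*(-257/450) = 257/450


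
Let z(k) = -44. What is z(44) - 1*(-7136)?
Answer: 7092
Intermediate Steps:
z(44) - 1*(-7136) = -44 - 1*(-7136) = -44 + 7136 = 7092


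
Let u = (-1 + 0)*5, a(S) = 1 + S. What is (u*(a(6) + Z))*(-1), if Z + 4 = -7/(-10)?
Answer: 37/2 ≈ 18.500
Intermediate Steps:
Z = -33/10 (Z = -4 - 7/(-10) = -4 - 7*(-1/10) = -4 + 7/10 = -33/10 ≈ -3.3000)
u = -5 (u = -1*5 = -5)
(u*(a(6) + Z))*(-1) = -5*((1 + 6) - 33/10)*(-1) = -5*(7 - 33/10)*(-1) = -5*37/10*(-1) = -37/2*(-1) = 37/2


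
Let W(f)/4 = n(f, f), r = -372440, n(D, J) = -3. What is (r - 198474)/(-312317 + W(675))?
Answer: 570914/312329 ≈ 1.8279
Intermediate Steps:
W(f) = -12 (W(f) = 4*(-3) = -12)
(r - 198474)/(-312317 + W(675)) = (-372440 - 198474)/(-312317 - 12) = -570914/(-312329) = -570914*(-1/312329) = 570914/312329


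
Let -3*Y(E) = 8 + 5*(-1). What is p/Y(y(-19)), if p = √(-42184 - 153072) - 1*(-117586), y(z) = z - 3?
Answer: -117586 - 2*I*√48814 ≈ -1.1759e+5 - 441.88*I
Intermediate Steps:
y(z) = -3 + z
p = 117586 + 2*I*√48814 (p = √(-195256) + 117586 = 2*I*√48814 + 117586 = 117586 + 2*I*√48814 ≈ 1.1759e+5 + 441.88*I)
Y(E) = -1 (Y(E) = -(8 + 5*(-1))/3 = -(8 - 5)/3 = -⅓*3 = -1)
p/Y(y(-19)) = (117586 + 2*I*√48814)/(-1) = (117586 + 2*I*√48814)*(-1) = -117586 - 2*I*√48814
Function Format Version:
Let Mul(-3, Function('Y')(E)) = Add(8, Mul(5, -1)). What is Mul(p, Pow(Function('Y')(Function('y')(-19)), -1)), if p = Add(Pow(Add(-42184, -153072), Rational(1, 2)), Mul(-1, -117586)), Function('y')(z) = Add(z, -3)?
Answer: Add(-117586, Mul(-2, I, Pow(48814, Rational(1, 2)))) ≈ Add(-1.1759e+5, Mul(-441.88, I))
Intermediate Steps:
Function('y')(z) = Add(-3, z)
p = Add(117586, Mul(2, I, Pow(48814, Rational(1, 2)))) (p = Add(Pow(-195256, Rational(1, 2)), 117586) = Add(Mul(2, I, Pow(48814, Rational(1, 2))), 117586) = Add(117586, Mul(2, I, Pow(48814, Rational(1, 2)))) ≈ Add(1.1759e+5, Mul(441.88, I)))
Function('Y')(E) = -1 (Function('Y')(E) = Mul(Rational(-1, 3), Add(8, Mul(5, -1))) = Mul(Rational(-1, 3), Add(8, -5)) = Mul(Rational(-1, 3), 3) = -1)
Mul(p, Pow(Function('Y')(Function('y')(-19)), -1)) = Mul(Add(117586, Mul(2, I, Pow(48814, Rational(1, 2)))), Pow(-1, -1)) = Mul(Add(117586, Mul(2, I, Pow(48814, Rational(1, 2)))), -1) = Add(-117586, Mul(-2, I, Pow(48814, Rational(1, 2))))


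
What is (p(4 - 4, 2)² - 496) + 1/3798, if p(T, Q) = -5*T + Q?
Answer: -1868615/3798 ≈ -492.00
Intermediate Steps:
p(T, Q) = Q - 5*T
(p(4 - 4, 2)² - 496) + 1/3798 = ((2 - 5*(4 - 4))² - 496) + 1/3798 = ((2 - 5*0)² - 496) + 1/3798 = ((2 + 0)² - 496) + 1/3798 = (2² - 496) + 1/3798 = (4 - 496) + 1/3798 = -492 + 1/3798 = -1868615/3798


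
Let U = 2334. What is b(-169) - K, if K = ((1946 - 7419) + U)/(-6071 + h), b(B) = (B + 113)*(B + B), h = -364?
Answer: 121798541/6435 ≈ 18928.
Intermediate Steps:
b(B) = 2*B*(113 + B) (b(B) = (113 + B)*(2*B) = 2*B*(113 + B))
K = 3139/6435 (K = ((1946 - 7419) + 2334)/(-6071 - 364) = (-5473 + 2334)/(-6435) = -3139*(-1/6435) = 3139/6435 ≈ 0.48780)
b(-169) - K = 2*(-169)*(113 - 169) - 1*3139/6435 = 2*(-169)*(-56) - 3139/6435 = 18928 - 3139/6435 = 121798541/6435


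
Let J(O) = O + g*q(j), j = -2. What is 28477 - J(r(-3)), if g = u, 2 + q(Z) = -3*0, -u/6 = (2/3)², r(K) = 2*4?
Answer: 85391/3 ≈ 28464.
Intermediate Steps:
r(K) = 8
u = -8/3 (u = -6*(2/3)² = -6*(2*(⅓))² = -6*(⅔)² = -6*4/9 = -8/3 ≈ -2.6667)
q(Z) = -2 (q(Z) = -2 - 3*0 = -2 + 0 = -2)
g = -8/3 ≈ -2.6667
J(O) = 16/3 + O (J(O) = O - 8/3*(-2) = O + 16/3 = 16/3 + O)
28477 - J(r(-3)) = 28477 - (16/3 + 8) = 28477 - 1*40/3 = 28477 - 40/3 = 85391/3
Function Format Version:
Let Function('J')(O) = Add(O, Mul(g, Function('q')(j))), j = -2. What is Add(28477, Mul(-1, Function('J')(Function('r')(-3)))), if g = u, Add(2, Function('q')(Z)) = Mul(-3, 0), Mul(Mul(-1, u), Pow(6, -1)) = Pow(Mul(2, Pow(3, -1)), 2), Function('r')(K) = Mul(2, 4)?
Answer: Rational(85391, 3) ≈ 28464.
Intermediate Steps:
Function('r')(K) = 8
u = Rational(-8, 3) (u = Mul(-6, Pow(Mul(2, Pow(3, -1)), 2)) = Mul(-6, Pow(Mul(2, Rational(1, 3)), 2)) = Mul(-6, Pow(Rational(2, 3), 2)) = Mul(-6, Rational(4, 9)) = Rational(-8, 3) ≈ -2.6667)
Function('q')(Z) = -2 (Function('q')(Z) = Add(-2, Mul(-3, 0)) = Add(-2, 0) = -2)
g = Rational(-8, 3) ≈ -2.6667
Function('J')(O) = Add(Rational(16, 3), O) (Function('J')(O) = Add(O, Mul(Rational(-8, 3), -2)) = Add(O, Rational(16, 3)) = Add(Rational(16, 3), O))
Add(28477, Mul(-1, Function('J')(Function('r')(-3)))) = Add(28477, Mul(-1, Add(Rational(16, 3), 8))) = Add(28477, Mul(-1, Rational(40, 3))) = Add(28477, Rational(-40, 3)) = Rational(85391, 3)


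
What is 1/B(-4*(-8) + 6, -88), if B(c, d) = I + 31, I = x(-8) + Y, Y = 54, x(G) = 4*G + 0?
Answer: 1/53 ≈ 0.018868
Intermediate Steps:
x(G) = 4*G
I = 22 (I = 4*(-8) + 54 = -32 + 54 = 22)
B(c, d) = 53 (B(c, d) = 22 + 31 = 53)
1/B(-4*(-8) + 6, -88) = 1/53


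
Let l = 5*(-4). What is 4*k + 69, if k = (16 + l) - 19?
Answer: -23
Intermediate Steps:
l = -20
k = -23 (k = (16 - 20) - 19 = -4 - 19 = -23)
4*k + 69 = 4*(-23) + 69 = -92 + 69 = -23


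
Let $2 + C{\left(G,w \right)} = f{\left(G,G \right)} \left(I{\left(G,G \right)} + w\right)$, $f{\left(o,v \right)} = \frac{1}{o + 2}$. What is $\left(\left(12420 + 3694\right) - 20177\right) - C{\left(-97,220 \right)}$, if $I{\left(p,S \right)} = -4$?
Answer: $- \frac{385579}{95} \approx -4058.7$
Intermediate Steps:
$f{\left(o,v \right)} = \frac{1}{2 + o}$
$C{\left(G,w \right)} = -2 + \frac{-4 + w}{2 + G}$
$\left(\left(12420 + 3694\right) - 20177\right) - C{\left(-97,220 \right)} = \left(\left(12420 + 3694\right) - 20177\right) - \frac{-8 + 220 - -194}{2 - 97} = \left(16114 - 20177\right) - \frac{-8 + 220 + 194}{-95} = -4063 - \left(- \frac{1}{95}\right) 406 = -4063 - - \frac{406}{95} = -4063 + \frac{406}{95} = - \frac{385579}{95}$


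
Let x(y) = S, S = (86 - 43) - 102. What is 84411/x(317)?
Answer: -84411/59 ≈ -1430.7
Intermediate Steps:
S = -59 (S = 43 - 102 = -59)
x(y) = -59
84411/x(317) = 84411/(-59) = 84411*(-1/59) = -84411/59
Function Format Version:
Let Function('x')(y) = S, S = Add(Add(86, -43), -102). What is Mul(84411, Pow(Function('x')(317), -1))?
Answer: Rational(-84411, 59) ≈ -1430.7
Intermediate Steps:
S = -59 (S = Add(43, -102) = -59)
Function('x')(y) = -59
Mul(84411, Pow(Function('x')(317), -1)) = Mul(84411, Pow(-59, -1)) = Mul(84411, Rational(-1, 59)) = Rational(-84411, 59)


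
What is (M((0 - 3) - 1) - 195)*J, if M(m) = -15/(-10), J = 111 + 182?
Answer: -113391/2 ≈ -56696.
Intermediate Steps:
J = 293
M(m) = 3/2 (M(m) = -15*(-⅒) = 3/2)
(M((0 - 3) - 1) - 195)*J = (3/2 - 195)*293 = -387/2*293 = -113391/2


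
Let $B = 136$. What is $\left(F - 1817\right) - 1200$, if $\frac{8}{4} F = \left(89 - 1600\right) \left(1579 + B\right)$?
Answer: $- \frac{2597399}{2} \approx -1.2987 \cdot 10^{6}$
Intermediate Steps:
$F = - \frac{2591365}{2}$ ($F = \frac{\left(89 - 1600\right) \left(1579 + 136\right)}{2} = \frac{\left(-1511\right) 1715}{2} = \frac{1}{2} \left(-2591365\right) = - \frac{2591365}{2} \approx -1.2957 \cdot 10^{6}$)
$\left(F - 1817\right) - 1200 = \left(- \frac{2591365}{2} - 1817\right) - 1200 = - \frac{2594999}{2} - 1200 = - \frac{2597399}{2}$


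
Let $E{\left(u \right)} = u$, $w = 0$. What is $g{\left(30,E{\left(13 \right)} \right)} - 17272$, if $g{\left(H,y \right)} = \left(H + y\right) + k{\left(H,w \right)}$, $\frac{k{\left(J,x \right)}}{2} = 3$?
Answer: $-17223$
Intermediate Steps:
$k{\left(J,x \right)} = 6$ ($k{\left(J,x \right)} = 2 \cdot 3 = 6$)
$g{\left(H,y \right)} = 6 + H + y$ ($g{\left(H,y \right)} = \left(H + y\right) + 6 = 6 + H + y$)
$g{\left(30,E{\left(13 \right)} \right)} - 17272 = \left(6 + 30 + 13\right) - 17272 = 49 - 17272 = -17223$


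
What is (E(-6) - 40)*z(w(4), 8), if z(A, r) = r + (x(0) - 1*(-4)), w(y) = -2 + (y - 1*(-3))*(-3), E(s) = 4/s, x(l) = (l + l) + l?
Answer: -488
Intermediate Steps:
x(l) = 3*l (x(l) = 2*l + l = 3*l)
w(y) = -11 - 3*y (w(y) = -2 + (y + 3)*(-3) = -2 + (3 + y)*(-3) = -2 + (-9 - 3*y) = -11 - 3*y)
z(A, r) = 4 + r (z(A, r) = r + (3*0 - 1*(-4)) = r + (0 + 4) = r + 4 = 4 + r)
(E(-6) - 40)*z(w(4), 8) = (4/(-6) - 40)*(4 + 8) = (4*(-1/6) - 40)*12 = (-2/3 - 40)*12 = -122/3*12 = -488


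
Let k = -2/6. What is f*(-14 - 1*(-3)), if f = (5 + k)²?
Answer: -2156/9 ≈ -239.56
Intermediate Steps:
k = -⅓ (k = -2*⅙ = -⅓ ≈ -0.33333)
f = 196/9 (f = (5 - ⅓)² = (14/3)² = 196/9 ≈ 21.778)
f*(-14 - 1*(-3)) = 196*(-14 - 1*(-3))/9 = 196*(-14 + 3)/9 = (196/9)*(-11) = -2156/9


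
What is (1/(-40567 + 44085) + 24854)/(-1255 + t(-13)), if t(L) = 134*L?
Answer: -87436373/10543446 ≈ -8.2930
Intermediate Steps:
(1/(-40567 + 44085) + 24854)/(-1255 + t(-13)) = (1/(-40567 + 44085) + 24854)/(-1255 + 134*(-13)) = (1/3518 + 24854)/(-1255 - 1742) = (1/3518 + 24854)/(-2997) = (87436373/3518)*(-1/2997) = -87436373/10543446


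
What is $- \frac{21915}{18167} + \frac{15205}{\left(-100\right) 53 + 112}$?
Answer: $- \frac{389924255}{94250396} \approx -4.1371$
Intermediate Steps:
$- \frac{21915}{18167} + \frac{15205}{\left(-100\right) 53 + 112} = \left(-21915\right) \frac{1}{18167} + \frac{15205}{-5300 + 112} = - \frac{21915}{18167} + \frac{15205}{-5188} = - \frac{21915}{18167} + 15205 \left(- \frac{1}{5188}\right) = - \frac{21915}{18167} - \frac{15205}{5188} = - \frac{389924255}{94250396}$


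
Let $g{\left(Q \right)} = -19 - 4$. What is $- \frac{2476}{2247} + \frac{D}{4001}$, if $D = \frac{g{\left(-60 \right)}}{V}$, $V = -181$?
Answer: $- \frac{1793020475}{1627234707} \approx -1.1019$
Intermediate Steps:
$g{\left(Q \right)} = -23$ ($g{\left(Q \right)} = -19 - 4 = -23$)
$D = \frac{23}{181}$ ($D = - \frac{23}{-181} = \left(-23\right) \left(- \frac{1}{181}\right) = \frac{23}{181} \approx 0.12707$)
$- \frac{2476}{2247} + \frac{D}{4001} = - \frac{2476}{2247} + \frac{23}{181 \cdot 4001} = \left(-2476\right) \frac{1}{2247} + \frac{23}{181} \cdot \frac{1}{4001} = - \frac{2476}{2247} + \frac{23}{724181} = - \frac{1793020475}{1627234707}$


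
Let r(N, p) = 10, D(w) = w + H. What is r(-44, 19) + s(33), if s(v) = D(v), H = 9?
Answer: 52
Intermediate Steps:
D(w) = 9 + w (D(w) = w + 9 = 9 + w)
s(v) = 9 + v
r(-44, 19) + s(33) = 10 + (9 + 33) = 10 + 42 = 52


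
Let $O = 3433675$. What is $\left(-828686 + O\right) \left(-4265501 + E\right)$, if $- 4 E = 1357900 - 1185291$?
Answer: $- \frac{44895977284257}{4} \approx -1.1224 \cdot 10^{13}$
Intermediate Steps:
$E = - \frac{172609}{4}$ ($E = - \frac{1357900 - 1185291}{4} = \left(- \frac{1}{4}\right) 172609 = - \frac{172609}{4} \approx -43152.0$)
$\left(-828686 + O\right) \left(-4265501 + E\right) = \left(-828686 + 3433675\right) \left(-4265501 - \frac{172609}{4}\right) = 2604989 \left(- \frac{17234613}{4}\right) = - \frac{44895977284257}{4}$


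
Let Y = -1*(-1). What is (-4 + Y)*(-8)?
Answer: 24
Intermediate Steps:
Y = 1
(-4 + Y)*(-8) = (-4 + 1)*(-8) = -3*(-8) = 24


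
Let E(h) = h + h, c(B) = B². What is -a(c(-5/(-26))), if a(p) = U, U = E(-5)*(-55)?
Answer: -550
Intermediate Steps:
E(h) = 2*h
U = 550 (U = (2*(-5))*(-55) = -10*(-55) = 550)
a(p) = 550
-a(c(-5/(-26))) = -1*550 = -550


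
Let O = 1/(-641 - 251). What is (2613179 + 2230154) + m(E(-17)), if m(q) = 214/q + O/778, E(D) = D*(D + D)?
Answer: 971374407375455/200559064 ≈ 4.8433e+6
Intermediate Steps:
O = -1/892 (O = 1/(-892) = -1/892 ≈ -0.0011211)
E(D) = 2*D**2 (E(D) = D*(2*D) = 2*D**2)
m(q) = -1/693976 + 214/q (m(q) = 214/q - 1/892/778 = 214/q - 1/892*1/778 = 214/q - 1/693976 = -1/693976 + 214/q)
(2613179 + 2230154) + m(E(-17)) = (2613179 + 2230154) + (148510864 - 2*(-17)**2)/(693976*((2*(-17)**2))) = 4843333 + (148510864 - 2*289)/(693976*((2*289))) = 4843333 + (1/693976)*(148510864 - 1*578)/578 = 4843333 + (1/693976)*(1/578)*(148510864 - 578) = 4843333 + (1/693976)*(1/578)*148510286 = 4843333 + 74255143/200559064 = 971374407375455/200559064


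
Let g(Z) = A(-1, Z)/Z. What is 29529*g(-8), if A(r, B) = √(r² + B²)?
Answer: -29529*√65/8 ≈ -29759.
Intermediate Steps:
A(r, B) = √(B² + r²)
g(Z) = √(1 + Z²)/Z (g(Z) = √(Z² + (-1)²)/Z = √(Z² + 1)/Z = √(1 + Z²)/Z)
29529*g(-8) = 29529*(√(1 + (-8)²)/(-8)) = 29529*(-√(1 + 64)/8) = 29529*(-√65/8) = -29529*√65/8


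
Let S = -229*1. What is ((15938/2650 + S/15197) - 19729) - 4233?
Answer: -482378629582/20136025 ≈ -23956.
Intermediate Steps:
S = -229
((15938/2650 + S/15197) - 19729) - 4233 = ((15938/2650 - 229/15197) - 19729) - 4233 = ((15938*(1/2650) - 229*1/15197) - 19729) - 4233 = ((7969/1325 - 229/15197) - 19729) - 4233 = (120801468/20136025 - 19729) - 4233 = -397142835757/20136025 - 4233 = -482378629582/20136025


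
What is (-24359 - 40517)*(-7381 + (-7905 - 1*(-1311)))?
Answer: 906642100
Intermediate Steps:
(-24359 - 40517)*(-7381 + (-7905 - 1*(-1311))) = -64876*(-7381 + (-7905 + 1311)) = -64876*(-7381 - 6594) = -64876*(-13975) = 906642100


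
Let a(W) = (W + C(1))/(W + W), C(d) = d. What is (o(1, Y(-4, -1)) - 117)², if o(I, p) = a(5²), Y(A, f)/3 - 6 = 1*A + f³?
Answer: 8479744/625 ≈ 13568.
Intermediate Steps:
a(W) = (1 + W)/(2*W) (a(W) = (W + 1)/(W + W) = (1 + W)/((2*W)) = (1 + W)*(1/(2*W)) = (1 + W)/(2*W))
Y(A, f) = 18 + 3*A + 3*f³ (Y(A, f) = 18 + 3*(1*A + f³) = 18 + 3*(A + f³) = 18 + (3*A + 3*f³) = 18 + 3*A + 3*f³)
o(I, p) = 13/25 (o(I, p) = (1 + 5²)/(2*(5²)) = (½)*(1 + 25)/25 = (½)*(1/25)*26 = 13/25)
(o(1, Y(-4, -1)) - 117)² = (13/25 - 117)² = (-2912/25)² = 8479744/625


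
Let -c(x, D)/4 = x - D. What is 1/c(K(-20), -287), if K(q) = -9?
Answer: -1/1112 ≈ -0.00089928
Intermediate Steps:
c(x, D) = -4*x + 4*D (c(x, D) = -4*(x - D) = -4*x + 4*D)
1/c(K(-20), -287) = 1/(-4*(-9) + 4*(-287)) = 1/(36 - 1148) = 1/(-1112) = -1/1112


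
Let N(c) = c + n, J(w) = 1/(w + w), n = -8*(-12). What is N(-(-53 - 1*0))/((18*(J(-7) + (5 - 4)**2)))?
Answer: 1043/117 ≈ 8.9145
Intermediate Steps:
n = 96
J(w) = 1/(2*w)
N(c) = 96 + c (N(c) = c + 96 = 96 + c)
N(-(-53 - 1*0))/((18*(J(-7) + (5 - 4)**2))) = (96 - (-53 - 1*0))/((18*((1/2)/(-7) + (5 - 4)**2))) = (96 - (-53 + 0))/((18*((1/2)*(-1/7) + 1**2))) = (96 - 1*(-53))/((18*(-1/14 + 1))) = (96 + 53)/((18*(13/14))) = 149/(117/7) = 149*(7/117) = 1043/117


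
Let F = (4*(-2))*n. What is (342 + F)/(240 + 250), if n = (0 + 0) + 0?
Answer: 171/245 ≈ 0.69796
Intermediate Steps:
n = 0 (n = 0 + 0 = 0)
F = 0 (F = (4*(-2))*0 = -8*0 = 0)
(342 + F)/(240 + 250) = (342 + 0)/(240 + 250) = 342/490 = 342*(1/490) = 171/245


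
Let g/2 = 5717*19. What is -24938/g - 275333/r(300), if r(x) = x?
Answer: -29911237159/32586900 ≈ -917.89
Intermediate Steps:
g = 217246 (g = 2*(5717*19) = 2*108623 = 217246)
-24938/g - 275333/r(300) = -24938/217246 - 275333/300 = -24938*1/217246 - 275333*1/300 = -12469/108623 - 275333/300 = -29911237159/32586900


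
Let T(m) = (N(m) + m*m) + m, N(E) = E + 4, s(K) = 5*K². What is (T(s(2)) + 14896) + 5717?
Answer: 21057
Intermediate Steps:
N(E) = 4 + E
T(m) = 4 + m² + 2*m (T(m) = ((4 + m) + m*m) + m = ((4 + m) + m²) + m = (4 + m + m²) + m = 4 + m² + 2*m)
(T(s(2)) + 14896) + 5717 = ((4 + (5*2²)² + 2*(5*2²)) + 14896) + 5717 = ((4 + (5*4)² + 2*(5*4)) + 14896) + 5717 = ((4 + 20² + 2*20) + 14896) + 5717 = ((4 + 400 + 40) + 14896) + 5717 = (444 + 14896) + 5717 = 15340 + 5717 = 21057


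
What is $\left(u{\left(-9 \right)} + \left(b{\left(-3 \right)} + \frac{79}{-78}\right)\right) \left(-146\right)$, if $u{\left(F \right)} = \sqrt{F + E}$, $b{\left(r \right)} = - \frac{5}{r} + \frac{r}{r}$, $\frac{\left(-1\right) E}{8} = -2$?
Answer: $- \frac{3139}{13} - 146 \sqrt{7} \approx -627.74$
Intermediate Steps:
$E = 16$ ($E = \left(-8\right) \left(-2\right) = 16$)
$b{\left(r \right)} = 1 - \frac{5}{r}$ ($b{\left(r \right)} = - \frac{5}{r} + 1 = 1 - \frac{5}{r}$)
$u{\left(F \right)} = \sqrt{16 + F}$ ($u{\left(F \right)} = \sqrt{F + 16} = \sqrt{16 + F}$)
$\left(u{\left(-9 \right)} + \left(b{\left(-3 \right)} + \frac{79}{-78}\right)\right) \left(-146\right) = \left(\sqrt{16 - 9} + \left(\frac{-5 - 3}{-3} + \frac{79}{-78}\right)\right) \left(-146\right) = \left(\sqrt{7} + \left(\left(- \frac{1}{3}\right) \left(-8\right) + 79 \left(- \frac{1}{78}\right)\right)\right) \left(-146\right) = \left(\sqrt{7} + \left(\frac{8}{3} - \frac{79}{78}\right)\right) \left(-146\right) = \left(\sqrt{7} + \frac{43}{26}\right) \left(-146\right) = \left(\frac{43}{26} + \sqrt{7}\right) \left(-146\right) = - \frac{3139}{13} - 146 \sqrt{7}$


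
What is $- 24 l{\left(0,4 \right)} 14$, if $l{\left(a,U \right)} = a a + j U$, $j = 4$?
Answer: $-5376$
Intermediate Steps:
$l{\left(a,U \right)} = a^{2} + 4 U$ ($l{\left(a,U \right)} = a a + 4 U = a^{2} + 4 U$)
$- 24 l{\left(0,4 \right)} 14 = - 24 \left(0^{2} + 4 \cdot 4\right) 14 = - 24 \left(0 + 16\right) 14 = \left(-24\right) 16 \cdot 14 = \left(-384\right) 14 = -5376$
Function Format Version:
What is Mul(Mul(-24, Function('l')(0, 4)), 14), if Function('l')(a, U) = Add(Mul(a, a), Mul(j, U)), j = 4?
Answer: -5376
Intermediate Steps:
Function('l')(a, U) = Add(Pow(a, 2), Mul(4, U)) (Function('l')(a, U) = Add(Mul(a, a), Mul(4, U)) = Add(Pow(a, 2), Mul(4, U)))
Mul(Mul(-24, Function('l')(0, 4)), 14) = Mul(Mul(-24, Add(Pow(0, 2), Mul(4, 4))), 14) = Mul(Mul(-24, Add(0, 16)), 14) = Mul(Mul(-24, 16), 14) = Mul(-384, 14) = -5376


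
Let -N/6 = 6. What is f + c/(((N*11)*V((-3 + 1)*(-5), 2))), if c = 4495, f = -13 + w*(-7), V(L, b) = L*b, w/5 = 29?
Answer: -1629251/1584 ≈ -1028.6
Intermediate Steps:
N = -36 (N = -6*6 = -36)
w = 145 (w = 5*29 = 145)
f = -1028 (f = -13 + 145*(-7) = -13 - 1015 = -1028)
f + c/(((N*11)*V((-3 + 1)*(-5), 2))) = -1028 + 4495/(((-36*11)*(((-3 + 1)*(-5))*2))) = -1028 + 4495/((-396*(-2*(-5))*2)) = -1028 + 4495/((-3960*2)) = -1028 + 4495/((-396*20)) = -1028 + 4495/(-7920) = -1028 + 4495*(-1/7920) = -1028 - 899/1584 = -1629251/1584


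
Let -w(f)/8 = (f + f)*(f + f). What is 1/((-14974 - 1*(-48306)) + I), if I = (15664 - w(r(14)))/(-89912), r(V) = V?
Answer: 11239/374615606 ≈ 3.0001e-5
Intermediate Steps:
w(f) = -32*f**2 (w(f) = -8*(f + f)*(f + f) = -8*2*f*2*f = -32*f**2)
I = -2742/11239 (I = (15664 - (-32)*14**2)/(-89912) = (15664 - (-32)*196)*(-1/89912) = (15664 - 1*(-6272))*(-1/89912) = (15664 + 6272)*(-1/89912) = 21936*(-1/89912) = -2742/11239 ≈ -0.24397)
1/((-14974 - 1*(-48306)) + I) = 1/((-14974 - 1*(-48306)) - 2742/11239) = 1/((-14974 + 48306) - 2742/11239) = 1/(33332 - 2742/11239) = 1/(374615606/11239) = 11239/374615606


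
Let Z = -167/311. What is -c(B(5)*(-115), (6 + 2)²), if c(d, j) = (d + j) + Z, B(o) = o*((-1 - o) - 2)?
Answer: -1450337/311 ≈ -4663.5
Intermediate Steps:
Z = -167/311 (Z = -167*1/311 = -167/311 ≈ -0.53698)
B(o) = o*(-3 - o)
c(d, j) = -167/311 + d + j (c(d, j) = (d + j) - 167/311 = -167/311 + d + j)
-c(B(5)*(-115), (6 + 2)²) = -(-167/311 - 1*5*(3 + 5)*(-115) + (6 + 2)²) = -(-167/311 - 1*5*8*(-115) + 8²) = -(-167/311 - 40*(-115) + 64) = -(-167/311 + 4600 + 64) = -1*1450337/311 = -1450337/311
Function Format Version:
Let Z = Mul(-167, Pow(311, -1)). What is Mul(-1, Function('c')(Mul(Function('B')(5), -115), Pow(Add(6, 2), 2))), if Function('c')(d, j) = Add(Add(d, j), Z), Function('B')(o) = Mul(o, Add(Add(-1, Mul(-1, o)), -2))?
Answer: Rational(-1450337, 311) ≈ -4663.5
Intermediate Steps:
Z = Rational(-167, 311) (Z = Mul(-167, Rational(1, 311)) = Rational(-167, 311) ≈ -0.53698)
Function('B')(o) = Mul(o, Add(-3, Mul(-1, o)))
Function('c')(d, j) = Add(Rational(-167, 311), d, j) (Function('c')(d, j) = Add(Add(d, j), Rational(-167, 311)) = Add(Rational(-167, 311), d, j))
Mul(-1, Function('c')(Mul(Function('B')(5), -115), Pow(Add(6, 2), 2))) = Mul(-1, Add(Rational(-167, 311), Mul(Mul(-1, 5, Add(3, 5)), -115), Pow(Add(6, 2), 2))) = Mul(-1, Add(Rational(-167, 311), Mul(Mul(-1, 5, 8), -115), Pow(8, 2))) = Mul(-1, Add(Rational(-167, 311), Mul(-40, -115), 64)) = Mul(-1, Add(Rational(-167, 311), 4600, 64)) = Mul(-1, Rational(1450337, 311)) = Rational(-1450337, 311)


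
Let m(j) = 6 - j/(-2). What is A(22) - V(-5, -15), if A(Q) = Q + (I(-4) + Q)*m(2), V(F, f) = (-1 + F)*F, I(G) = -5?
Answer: 111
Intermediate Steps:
V(F, f) = F*(-1 + F)
m(j) = 6 + j/2 (m(j) = 6 - j*(-1)/2 = 6 - (-1)*j/2 = 6 + j/2)
A(Q) = -35 + 8*Q (A(Q) = Q + (-5 + Q)*(6 + (1/2)*2) = Q + (-5 + Q)*(6 + 1) = Q + (-5 + Q)*7 = Q + (-35 + 7*Q) = -35 + 8*Q)
A(22) - V(-5, -15) = (-35 + 8*22) - (-5)*(-1 - 5) = (-35 + 176) - (-5)*(-6) = 141 - 1*30 = 141 - 30 = 111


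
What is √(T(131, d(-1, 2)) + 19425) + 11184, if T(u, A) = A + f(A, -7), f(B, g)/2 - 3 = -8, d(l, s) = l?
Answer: 11184 + √19414 ≈ 11323.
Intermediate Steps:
f(B, g) = -10 (f(B, g) = 6 + 2*(-8) = 6 - 16 = -10)
T(u, A) = -10 + A (T(u, A) = A - 10 = -10 + A)
√(T(131, d(-1, 2)) + 19425) + 11184 = √((-10 - 1) + 19425) + 11184 = √(-11 + 19425) + 11184 = √19414 + 11184 = 11184 + √19414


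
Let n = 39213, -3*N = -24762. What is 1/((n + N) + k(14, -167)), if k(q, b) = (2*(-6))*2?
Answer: 1/47443 ≈ 2.1078e-5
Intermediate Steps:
N = 8254 (N = -1/3*(-24762) = 8254)
k(q, b) = -24 (k(q, b) = -12*2 = -24)
1/((n + N) + k(14, -167)) = 1/((39213 + 8254) - 24) = 1/(47467 - 24) = 1/47443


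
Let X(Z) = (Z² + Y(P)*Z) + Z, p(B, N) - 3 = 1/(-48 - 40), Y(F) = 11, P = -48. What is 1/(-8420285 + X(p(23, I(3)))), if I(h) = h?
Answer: -7744/65206340143 ≈ -1.1876e-7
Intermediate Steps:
p(B, N) = 263/88 (p(B, N) = 3 + 1/(-48 - 40) = 3 + 1/(-88) = 3 - 1/88 = 263/88)
X(Z) = Z² + 12*Z (X(Z) = (Z² + 11*Z) + Z = Z² + 12*Z)
1/(-8420285 + X(p(23, I(3)))) = 1/(-8420285 + 263*(12 + 263/88)/88) = 1/(-8420285 + (263/88)*(1319/88)) = 1/(-8420285 + 346897/7744) = 1/(-65206340143/7744) = -7744/65206340143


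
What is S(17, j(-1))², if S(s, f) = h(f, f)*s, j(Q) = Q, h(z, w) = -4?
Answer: 4624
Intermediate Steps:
S(s, f) = -4*s
S(17, j(-1))² = (-4*17)² = (-68)² = 4624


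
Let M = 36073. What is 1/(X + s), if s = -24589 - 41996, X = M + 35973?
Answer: 1/5461 ≈ 0.00018312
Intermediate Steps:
X = 72046 (X = 36073 + 35973 = 72046)
s = -66585
1/(X + s) = 1/(72046 - 66585) = 1/5461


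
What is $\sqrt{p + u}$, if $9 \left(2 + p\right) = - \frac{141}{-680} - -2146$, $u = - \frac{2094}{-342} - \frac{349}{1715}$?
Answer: $\frac{\sqrt{218579111638930}}{949620} \approx 15.569$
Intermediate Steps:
$u = \frac{578642}{97755}$ ($u = \left(-2094\right) \left(- \frac{1}{342}\right) - \frac{349}{1715} = \frac{349}{57} - \frac{349}{1715} = \frac{578642}{97755} \approx 5.9193$)
$p = \frac{1447181}{6120}$ ($p = -2 + \frac{- \frac{141}{-680} - -2146}{9} = -2 + \frac{\left(-141\right) \left(- \frac{1}{680}\right) + 2146}{9} = -2 + \frac{\frac{141}{680} + 2146}{9} = -2 + \frac{1}{9} \cdot \frac{1459421}{680} = -2 + \frac{1459421}{6120} = \frac{1447181}{6120} \approx 236.47$)
$\sqrt{p + u} = \sqrt{\frac{1447181}{6120} + \frac{578642}{97755}} = \sqrt{\frac{9667364513}{39884040}} = \frac{\sqrt{218579111638930}}{949620}$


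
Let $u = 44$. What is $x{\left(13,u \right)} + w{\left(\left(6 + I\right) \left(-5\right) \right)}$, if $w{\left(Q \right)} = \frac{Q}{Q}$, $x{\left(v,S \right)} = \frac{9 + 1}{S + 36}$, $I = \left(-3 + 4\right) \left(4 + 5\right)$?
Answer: $\frac{9}{8} \approx 1.125$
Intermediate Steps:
$I = 9$ ($I = 1 \cdot 9 = 9$)
$x{\left(v,S \right)} = \frac{10}{36 + S}$
$w{\left(Q \right)} = 1$
$x{\left(13,u \right)} + w{\left(\left(6 + I\right) \left(-5\right) \right)} = \frac{10}{36 + 44} + 1 = \frac{10}{80} + 1 = 10 \cdot \frac{1}{80} + 1 = \frac{1}{8} + 1 = \frac{9}{8}$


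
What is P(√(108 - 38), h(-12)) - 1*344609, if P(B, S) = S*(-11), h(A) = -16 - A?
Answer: -344565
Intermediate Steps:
P(B, S) = -11*S
P(√(108 - 38), h(-12)) - 1*344609 = -11*(-16 - 1*(-12)) - 1*344609 = -11*(-16 + 12) - 344609 = -11*(-4) - 344609 = 44 - 344609 = -344565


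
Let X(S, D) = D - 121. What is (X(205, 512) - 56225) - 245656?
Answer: -301490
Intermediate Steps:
X(S, D) = -121 + D
(X(205, 512) - 56225) - 245656 = ((-121 + 512) - 56225) - 245656 = (391 - 56225) - 245656 = -55834 - 245656 = -301490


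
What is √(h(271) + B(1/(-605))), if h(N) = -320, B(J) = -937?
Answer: I*√1257 ≈ 35.454*I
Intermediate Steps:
√(h(271) + B(1/(-605))) = √(-320 - 937) = √(-1257) = I*√1257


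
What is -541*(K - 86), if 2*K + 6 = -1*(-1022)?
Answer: -228302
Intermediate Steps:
K = 508 (K = -3 + (-1*(-1022))/2 = -3 + (½)*1022 = -3 + 511 = 508)
-541*(K - 86) = -541*(508 - 86) = -541*422 = -228302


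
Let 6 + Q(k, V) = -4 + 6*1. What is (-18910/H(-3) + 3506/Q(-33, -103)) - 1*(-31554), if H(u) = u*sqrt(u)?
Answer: 61355/2 - 18910*I*sqrt(3)/9 ≈ 30678.0 - 3639.2*I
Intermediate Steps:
Q(k, V) = -4 (Q(k, V) = -6 + (-4 + 6*1) = -6 + (-4 + 6) = -6 + 2 = -4)
H(u) = u**(3/2)
(-18910/H(-3) + 3506/Q(-33, -103)) - 1*(-31554) = (-18910*I*sqrt(3)/9 + 3506/(-4)) - 1*(-31554) = (-18910*I*sqrt(3)/9 + 3506*(-1/4)) + 31554 = (-18910*I*sqrt(3)/9 - 1753/2) + 31554 = (-1753/2 - 18910*I*sqrt(3)/9) + 31554 = 61355/2 - 18910*I*sqrt(3)/9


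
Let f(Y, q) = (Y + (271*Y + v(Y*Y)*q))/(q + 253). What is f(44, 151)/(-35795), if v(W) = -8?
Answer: -538/723059 ≈ -0.00074406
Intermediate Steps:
f(Y, q) = (-8*q + 272*Y)/(253 + q) (f(Y, q) = (Y + (271*Y - 8*q))/(q + 253) = (Y + (-8*q + 271*Y))/(253 + q) = (-8*q + 272*Y)/(253 + q))
f(44, 151)/(-35795) = (8*(-1*151 + 34*44)/(253 + 151))/(-35795) = (8*(-151 + 1496)/404)*(-1/35795) = (8*(1/404)*1345)*(-1/35795) = (2690/101)*(-1/35795) = -538/723059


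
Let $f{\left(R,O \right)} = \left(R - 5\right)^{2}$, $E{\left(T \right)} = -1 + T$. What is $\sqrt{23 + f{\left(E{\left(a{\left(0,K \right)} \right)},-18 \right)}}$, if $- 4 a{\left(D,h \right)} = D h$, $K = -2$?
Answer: $\sqrt{59} \approx 7.6811$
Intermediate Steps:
$a{\left(D,h \right)} = - \frac{D h}{4}$
$f{\left(R,O \right)} = \left(-5 + R\right)^{2}$
$\sqrt{23 + f{\left(E{\left(a{\left(0,K \right)} \right)},-18 \right)}} = \sqrt{23 + \left(-5 - \left(1 + 0 \left(-2\right)\right)\right)^{2}} = \sqrt{23 + \left(-5 + \left(-1 + 0\right)\right)^{2}} = \sqrt{23 + \left(-5 - 1\right)^{2}} = \sqrt{23 + \left(-6\right)^{2}} = \sqrt{23 + 36} = \sqrt{59}$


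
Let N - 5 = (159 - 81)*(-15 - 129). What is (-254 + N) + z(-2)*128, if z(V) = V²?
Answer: -10969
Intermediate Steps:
N = -11227 (N = 5 + (159 - 81)*(-15 - 129) = 5 + 78*(-144) = 5 - 11232 = -11227)
(-254 + N) + z(-2)*128 = (-254 - 11227) + (-2)²*128 = -11481 + 4*128 = -11481 + 512 = -10969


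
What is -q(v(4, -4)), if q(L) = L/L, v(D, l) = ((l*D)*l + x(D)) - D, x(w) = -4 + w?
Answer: -1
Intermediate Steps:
v(D, l) = -4 + D*l² (v(D, l) = ((l*D)*l + (-4 + D)) - D = ((D*l)*l + (-4 + D)) - D = (D*l² + (-4 + D)) - D = (-4 + D + D*l²) - D = -4 + D*l²)
q(L) = 1
-q(v(4, -4)) = -1*1 = -1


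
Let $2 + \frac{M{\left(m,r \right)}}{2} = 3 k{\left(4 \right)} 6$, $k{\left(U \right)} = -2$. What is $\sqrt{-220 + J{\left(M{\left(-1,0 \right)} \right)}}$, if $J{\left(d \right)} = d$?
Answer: $2 i \sqrt{74} \approx 17.205 i$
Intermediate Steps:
$M{\left(m,r \right)} = -76$ ($M{\left(m,r \right)} = -4 + 2 \cdot 3 \left(-2\right) 6 = -4 + 2 \left(\left(-6\right) 6\right) = -4 + 2 \left(-36\right) = -4 - 72 = -76$)
$\sqrt{-220 + J{\left(M{\left(-1,0 \right)} \right)}} = \sqrt{-220 - 76} = \sqrt{-296} = 2 i \sqrt{74}$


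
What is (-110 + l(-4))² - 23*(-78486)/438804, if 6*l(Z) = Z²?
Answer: 842837047/73134 ≈ 11525.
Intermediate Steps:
l(Z) = Z²/6
(-110 + l(-4))² - 23*(-78486)/438804 = (-110 + (⅙)*(-4)²)² - 23*(-78486)/438804 = (-110 + (⅙)*16)² + 1805178*(1/438804) = (-110 + 8/3)² + 300863/73134 = (-322/3)² + 300863/73134 = 103684/9 + 300863/73134 = 842837047/73134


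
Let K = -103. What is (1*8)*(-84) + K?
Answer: -775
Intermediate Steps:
(1*8)*(-84) + K = (1*8)*(-84) - 103 = 8*(-84) - 103 = -672 - 103 = -775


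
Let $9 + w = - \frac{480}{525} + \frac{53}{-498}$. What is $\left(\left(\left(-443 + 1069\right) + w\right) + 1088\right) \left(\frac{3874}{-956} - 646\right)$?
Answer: $- \frac{615242936685}{555436} \approx -1.1077 \cdot 10^{6}$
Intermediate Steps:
$w = - \frac{174661}{17430}$ ($w = -9 + \left(- \frac{480}{525} + \frac{53}{-498}\right) = -9 + \left(\left(-480\right) \frac{1}{525} + 53 \left(- \frac{1}{498}\right)\right) = -9 - \frac{17791}{17430} = - \frac{174661}{17430} \approx -10.021$)
$\left(\left(\left(-443 + 1069\right) + w\right) + 1088\right) \left(\frac{3874}{-956} - 646\right) = \left(\left(\left(-443 + 1069\right) - \frac{174661}{17430}\right) + 1088\right) \left(\frac{3874}{-956} - 646\right) = \left(\left(626 - \frac{174661}{17430}\right) + 1088\right) \left(3874 \left(- \frac{1}{956}\right) - 646\right) = \left(\frac{10736519}{17430} + 1088\right) \left(- \frac{1937}{478} - 646\right) = \frac{29700359}{17430} \left(- \frac{310725}{478}\right) = - \frac{615242936685}{555436}$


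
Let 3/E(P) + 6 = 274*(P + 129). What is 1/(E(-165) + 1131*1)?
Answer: 3290/3720989 ≈ 0.00088417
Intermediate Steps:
E(P) = 3/(35340 + 274*P) (E(P) = 3/(-6 + 274*(P + 129)) = 3/(-6 + 274*(129 + P)) = 3/(-6 + (35346 + 274*P)) = 3/(35340 + 274*P))
1/(E(-165) + 1131*1) = 1/(3/(2*(17670 + 137*(-165))) + 1131*1) = 1/(3/(2*(17670 - 22605)) + 1131) = 1/((3/2)/(-4935) + 1131) = 1/((3/2)*(-1/4935) + 1131) = 1/(-1/3290 + 1131) = 1/(3720989/3290) = 3290/3720989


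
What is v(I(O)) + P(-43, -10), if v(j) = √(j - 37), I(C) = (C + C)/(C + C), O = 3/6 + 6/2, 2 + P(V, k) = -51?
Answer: -53 + 6*I ≈ -53.0 + 6.0*I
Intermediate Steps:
P(V, k) = -53 (P(V, k) = -2 - 51 = -53)
O = 7/2 (O = 3*(⅙) + 6*(½) = ½ + 3 = 7/2 ≈ 3.5000)
I(C) = 1 (I(C) = (2*C)/((2*C)) = (2*C)*(1/(2*C)) = 1)
v(j) = √(-37 + j)
v(I(O)) + P(-43, -10) = √(-37 + 1) - 53 = √(-36) - 53 = 6*I - 53 = -53 + 6*I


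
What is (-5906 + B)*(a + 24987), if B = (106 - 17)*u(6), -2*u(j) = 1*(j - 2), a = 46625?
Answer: -435687408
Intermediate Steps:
u(j) = 1 - j/2 (u(j) = -(j - 2)/2 = -(-2 + j)/2 = 1 - j/2)
B = -178 (B = (106 - 17)*(1 - 1/2*6) = 89*(1 - 3) = 89*(-2) = -178)
(-5906 + B)*(a + 24987) = (-5906 - 178)*(46625 + 24987) = -6084*71612 = -435687408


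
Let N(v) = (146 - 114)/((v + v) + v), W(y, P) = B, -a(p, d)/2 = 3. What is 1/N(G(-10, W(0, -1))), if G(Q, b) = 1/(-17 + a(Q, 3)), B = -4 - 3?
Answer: -3/736 ≈ -0.0040761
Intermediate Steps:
B = -7
a(p, d) = -6 (a(p, d) = -2*3 = -6)
W(y, P) = -7
G(Q, b) = -1/23 (G(Q, b) = 1/(-17 - 6) = 1/(-23) = -1/23)
N(v) = 32/(3*v) (N(v) = 32/(2*v + v) = 32/((3*v)) = 32*(1/(3*v)) = 32/(3*v))
1/N(G(-10, W(0, -1))) = 1/(32/(3*(-1/23))) = 1/((32/3)*(-23)) = 1/(-736/3) = -3/736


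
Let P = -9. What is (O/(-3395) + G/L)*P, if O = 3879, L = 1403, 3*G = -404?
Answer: 53094873/4763185 ≈ 11.147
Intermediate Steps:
G = -404/3 (G = (⅓)*(-404) = -404/3 ≈ -134.67)
(O/(-3395) + G/L)*P = (3879/(-3395) - 404/3/1403)*(-9) = (3879*(-1/3395) - 404/3*1/1403)*(-9) = (-3879/3395 - 404/4209)*(-9) = -17698291/14289555*(-9) = 53094873/4763185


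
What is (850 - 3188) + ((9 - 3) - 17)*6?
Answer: -2404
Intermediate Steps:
(850 - 3188) + ((9 - 3) - 17)*6 = -2338 + (6 - 17)*6 = -2338 - 11*6 = -2338 - 66 = -2404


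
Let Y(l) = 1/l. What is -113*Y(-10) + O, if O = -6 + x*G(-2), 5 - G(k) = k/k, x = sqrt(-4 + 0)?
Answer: 53/10 + 8*I ≈ 5.3 + 8.0*I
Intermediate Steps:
x = 2*I (x = sqrt(-4) = 2*I ≈ 2.0*I)
G(k) = 4 (G(k) = 5 - k/k = 5 - 1*1 = 5 - 1 = 4)
O = -6 + 8*I (O = -6 + (2*I)*4 = -6 + 8*I ≈ -6.0 + 8.0*I)
-113*Y(-10) + O = -113/(-10) + (-6 + 8*I) = -113*(-1/10) + (-6 + 8*I) = 113/10 + (-6 + 8*I) = 53/10 + 8*I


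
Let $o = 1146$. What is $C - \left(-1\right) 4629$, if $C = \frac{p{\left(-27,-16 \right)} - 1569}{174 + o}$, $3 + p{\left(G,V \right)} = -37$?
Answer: $\frac{6108671}{1320} \approx 4627.8$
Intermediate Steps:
$p{\left(G,V \right)} = -40$ ($p{\left(G,V \right)} = -3 - 37 = -40$)
$C = - \frac{1609}{1320}$ ($C = \frac{-40 - 1569}{174 + 1146} = - \frac{1609}{1320} \approx -1.2189$)
$C - \left(-1\right) 4629 = - \frac{1609}{1320} - \left(-1\right) 4629 = - \frac{1609}{1320} - -4629 = - \frac{1609}{1320} + 4629 = \frac{6108671}{1320}$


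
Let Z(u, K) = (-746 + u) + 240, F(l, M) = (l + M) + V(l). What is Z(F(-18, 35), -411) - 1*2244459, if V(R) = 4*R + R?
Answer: -2245038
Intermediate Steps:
V(R) = 5*R
F(l, M) = M + 6*l (F(l, M) = (l + M) + 5*l = (M + l) + 5*l = M + 6*l)
Z(u, K) = -506 + u
Z(F(-18, 35), -411) - 1*2244459 = (-506 + (35 + 6*(-18))) - 1*2244459 = (-506 + (35 - 108)) - 2244459 = (-506 - 73) - 2244459 = -579 - 2244459 = -2245038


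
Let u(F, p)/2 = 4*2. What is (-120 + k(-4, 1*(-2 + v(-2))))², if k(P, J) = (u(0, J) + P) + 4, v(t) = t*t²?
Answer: 10816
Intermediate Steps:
v(t) = t³
u(F, p) = 16 (u(F, p) = 2*(4*2) = 2*8 = 16)
k(P, J) = 20 + P (k(P, J) = (16 + P) + 4 = 20 + P)
(-120 + k(-4, 1*(-2 + v(-2))))² = (-120 + (20 - 4))² = (-120 + 16)² = (-104)² = 10816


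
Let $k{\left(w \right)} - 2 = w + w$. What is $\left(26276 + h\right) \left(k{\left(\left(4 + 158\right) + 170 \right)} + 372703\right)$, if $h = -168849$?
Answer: $-53232338437$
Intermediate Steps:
$k{\left(w \right)} = 2 + 2 w$ ($k{\left(w \right)} = 2 + \left(w + w\right) = 2 + 2 w$)
$\left(26276 + h\right) \left(k{\left(\left(4 + 158\right) + 170 \right)} + 372703\right) = \left(26276 - 168849\right) \left(\left(2 + 2 \left(\left(4 + 158\right) + 170\right)\right) + 372703\right) = - 142573 \left(\left(2 + 2 \left(162 + 170\right)\right) + 372703\right) = - 142573 \left(\left(2 + 2 \cdot 332\right) + 372703\right) = - 142573 \left(\left(2 + 664\right) + 372703\right) = - 142573 \left(666 + 372703\right) = \left(-142573\right) 373369 = -53232338437$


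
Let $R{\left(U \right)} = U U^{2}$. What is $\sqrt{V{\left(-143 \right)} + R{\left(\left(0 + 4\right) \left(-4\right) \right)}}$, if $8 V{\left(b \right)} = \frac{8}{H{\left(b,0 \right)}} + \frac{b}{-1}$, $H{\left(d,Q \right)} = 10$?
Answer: $\frac{7 i \sqrt{33290}}{20} \approx 63.859 i$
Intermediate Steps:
$V{\left(b \right)} = \frac{1}{10} - \frac{b}{8}$ ($V{\left(b \right)} = \frac{\frac{8}{10} + \frac{b}{-1}}{8} = \frac{8 \cdot \frac{1}{10} + b \left(-1\right)}{8} = \frac{\frac{4}{5} - b}{8} = \frac{1}{10} - \frac{b}{8}$)
$R{\left(U \right)} = U^{3}$
$\sqrt{V{\left(-143 \right)} + R{\left(\left(0 + 4\right) \left(-4\right) \right)}} = \sqrt{\left(\frac{1}{10} - - \frac{143}{8}\right) + \left(\left(0 + 4\right) \left(-4\right)\right)^{3}} = \sqrt{\left(\frac{1}{10} + \frac{143}{8}\right) + \left(4 \left(-4\right)\right)^{3}} = \sqrt{\frac{719}{40} + \left(-16\right)^{3}} = \sqrt{\frac{719}{40} - 4096} = \sqrt{- \frac{163121}{40}} = \frac{7 i \sqrt{33290}}{20}$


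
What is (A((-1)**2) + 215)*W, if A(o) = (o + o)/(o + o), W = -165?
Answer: -35640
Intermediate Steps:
A(o) = 1 (A(o) = (2*o)/((2*o)) = (2*o)*(1/(2*o)) = 1)
(A((-1)**2) + 215)*W = (1 + 215)*(-165) = 216*(-165) = -35640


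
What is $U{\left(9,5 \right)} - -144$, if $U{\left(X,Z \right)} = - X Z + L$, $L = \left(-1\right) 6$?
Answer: $93$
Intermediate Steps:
$L = -6$
$U{\left(X,Z \right)} = -6 - X Z$ ($U{\left(X,Z \right)} = - X Z - 6 = -6 - X Z$)
$U{\left(9,5 \right)} - -144 = \left(-6 - 9 \cdot 5\right) - -144 = \left(-6 - 45\right) + 144 = -51 + 144 = 93$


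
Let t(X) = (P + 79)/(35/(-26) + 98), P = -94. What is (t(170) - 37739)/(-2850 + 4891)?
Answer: -7295269/394541 ≈ -18.491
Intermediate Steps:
t(X) = -390/2513 (t(X) = (-94 + 79)/(35/(-26) + 98) = -15/(35*(-1/26) + 98) = -15/(-35/26 + 98) = -15/2513/26 = -15*26/2513 = -390/2513)
(t(170) - 37739)/(-2850 + 4891) = (-390/2513 - 37739)/(-2850 + 4891) = -94838497/2513/2041 = -94838497/2513*1/2041 = -7295269/394541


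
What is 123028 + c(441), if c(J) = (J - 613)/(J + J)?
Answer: 54255262/441 ≈ 1.2303e+5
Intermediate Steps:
c(J) = (-613 + J)/(2*J) (c(J) = (-613 + J)/((2*J)) = (-613 + J)*(1/(2*J)) = (-613 + J)/(2*J))
123028 + c(441) = 123028 + (½)*(-613 + 441)/441 = 123028 + (½)*(1/441)*(-172) = 123028 - 86/441 = 54255262/441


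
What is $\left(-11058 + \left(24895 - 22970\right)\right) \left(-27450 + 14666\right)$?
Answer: $116756272$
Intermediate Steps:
$\left(-11058 + \left(24895 - 22970\right)\right) \left(-27450 + 14666\right) = \left(-11058 + \left(24895 - 22970\right)\right) \left(-12784\right) = \left(-11058 + 1925\right) \left(-12784\right) = \left(-9133\right) \left(-12784\right) = 116756272$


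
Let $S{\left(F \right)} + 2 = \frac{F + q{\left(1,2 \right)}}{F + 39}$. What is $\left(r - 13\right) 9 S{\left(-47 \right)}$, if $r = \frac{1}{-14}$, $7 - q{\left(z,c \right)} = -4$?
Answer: $- \frac{8235}{28} \approx -294.11$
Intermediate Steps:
$q{\left(z,c \right)} = 11$ ($q{\left(z,c \right)} = 7 - -4 = 7 + 4 = 11$)
$r = - \frac{1}{14} \approx -0.071429$
$S{\left(F \right)} = -2 + \frac{11 + F}{39 + F}$ ($S{\left(F \right)} = -2 + \frac{F + 11}{F + 39} = -2 + \frac{11 + F}{39 + F}$)
$\left(r - 13\right) 9 S{\left(-47 \right)} = \left(- \frac{1}{14} - 13\right) 9 \frac{-67 - -47}{39 - 47} = \left(- \frac{183}{14}\right) 9 \frac{-67 + 47}{-8} = - \frac{1647 \left(\left(- \frac{1}{8}\right) \left(-20\right)\right)}{14} = \left(- \frac{1647}{14}\right) \frac{5}{2} = - \frac{8235}{28}$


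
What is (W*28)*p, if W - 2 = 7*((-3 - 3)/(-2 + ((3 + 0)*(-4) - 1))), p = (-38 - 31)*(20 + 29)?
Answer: -2272032/5 ≈ -4.5441e+5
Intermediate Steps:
p = -3381 (p = -69*49 = -3381)
W = 24/5 (W = 2 + 7*((-3 - 3)/(-2 + ((3 + 0)*(-4) - 1))) = 2 + 7*(-6/(-2 + (3*(-4) - 1))) = 2 + 7*(-6/(-2 + (-12 - 1))) = 2 + 7*(-6/(-2 - 13)) = 2 + 7*(-6/(-15)) = 2 + 7*(-6*(-1/15)) = 2 + 7*(⅖) = 2 + 14/5 = 24/5 ≈ 4.8000)
(W*28)*p = ((24/5)*28)*(-3381) = (672/5)*(-3381) = -2272032/5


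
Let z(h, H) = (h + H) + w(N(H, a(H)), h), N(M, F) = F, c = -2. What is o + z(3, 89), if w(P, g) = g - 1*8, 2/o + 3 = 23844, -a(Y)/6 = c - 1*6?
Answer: 2074169/23841 ≈ 87.000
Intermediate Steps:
a(Y) = 48 (a(Y) = -6*(-2 - 1*6) = -6*(-2 - 6) = -6*(-8) = 48)
o = 2/23841 (o = 2/(-3 + 23844) = 2/23841 ≈ 8.3889e-5)
w(P, g) = -8 + g (w(P, g) = g - 8 = -8 + g)
z(h, H) = -8 + H + 2*h (z(h, H) = (h + H) + (-8 + h) = (H + h) + (-8 + h) = -8 + H + 2*h)
o + z(3, 89) = 2/23841 + (-8 + 89 + 2*3) = 2/23841 + (-8 + 89 + 6) = 2/23841 + 87 = 2074169/23841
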